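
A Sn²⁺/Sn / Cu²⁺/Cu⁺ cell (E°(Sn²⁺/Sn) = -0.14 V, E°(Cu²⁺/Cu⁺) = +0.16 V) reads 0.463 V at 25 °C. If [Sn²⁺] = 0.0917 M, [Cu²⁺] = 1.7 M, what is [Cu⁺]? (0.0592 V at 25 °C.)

From the Nernst equation, log Q = n(E° − E)/0.0592 = 2(0.30 − 0.463)/0.0592 = -5.507, so Q = 3.11 × 10^-6.
With Q = [Sn²⁺]·[Cu⁺]^2/[Cu²⁺]^2 and the known concentrations, [Cu⁺]^2 in the numerator gives [Cu⁺] = 0.0099 M.

0.0099 M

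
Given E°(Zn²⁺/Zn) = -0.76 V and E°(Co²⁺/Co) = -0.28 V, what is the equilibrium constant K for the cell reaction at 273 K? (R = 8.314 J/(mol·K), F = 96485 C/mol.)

E°_cell = -0.28 − (-0.76) = 0.48 V, with n = 2 electrons transferred.
At equilibrium E = 0, so the Nernst equation gives ln K = nFE°/RT = (2)(96485)(0.48)/((8.314)(273)) = 40.81.
K = e^40.81 = 5.3 × 10^17.

5.3 × 10^17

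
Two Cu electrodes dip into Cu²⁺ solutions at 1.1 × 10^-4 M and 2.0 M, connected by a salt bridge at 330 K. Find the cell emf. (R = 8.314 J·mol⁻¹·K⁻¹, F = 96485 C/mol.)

Both half-cells are Cu²⁺/Cu, so E°_cell = 0. The concentrated side is the cathode; the cell reaction moves Cu²⁺ from high to low concentration with n = 2.
Q = [Cu²⁺]_dilute/[Cu²⁺]_conc = 1.1 × 10^-4/2.0 = 5.5 × 10^-5.
E = 0 − (RT/nF) ln Q = −((8.314×330)/(2×96485))(-9.808) = 0.1394 V.

0.14 V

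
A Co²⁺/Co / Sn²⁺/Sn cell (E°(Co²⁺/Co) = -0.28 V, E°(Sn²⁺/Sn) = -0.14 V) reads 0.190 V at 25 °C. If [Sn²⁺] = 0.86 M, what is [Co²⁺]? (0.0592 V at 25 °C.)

0.018 M

From the Nernst equation, log Q = n(E° − E)/0.0592 = 2(0.14 − 0.190)/0.0592 = -1.689, so Q = 0.0205.
With Q = [Co²⁺]/[Sn²⁺] and the known concentrations, [Co²⁺] in the numerator gives [Co²⁺] = 0.018 M.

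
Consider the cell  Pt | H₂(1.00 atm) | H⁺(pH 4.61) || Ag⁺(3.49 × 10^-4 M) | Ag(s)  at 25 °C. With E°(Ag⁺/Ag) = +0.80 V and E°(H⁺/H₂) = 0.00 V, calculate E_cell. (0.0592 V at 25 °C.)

The Ag⁺/Ag couple is the cathode, so E°_cell = 0.80 V; n = 2.
[H⁺] = 10^(−4.61) = 2.5 × 10^-5 M, and Q = [H⁺]^2 / ([Ag⁺]^2·P(H₂)) = 0.00495.
E = E° − (0.0592/2) log Q = 0.80 − (0.0592/2)(-2.306) = 0.868 V.

0.87 V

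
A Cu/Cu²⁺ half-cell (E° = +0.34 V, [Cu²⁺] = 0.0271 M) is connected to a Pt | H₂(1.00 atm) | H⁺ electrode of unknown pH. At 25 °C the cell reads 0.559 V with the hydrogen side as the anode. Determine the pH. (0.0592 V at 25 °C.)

E°_cell = 0.34 V and n = 2.
log Q = n(E° − E)/0.0592 = 2×(0.34 − 0.559)/0.0592 = -7.399.
With Q = [H⁺]^2 / ([Cu²⁺]·P(H₂)), solving for [H⁺] gives log[H⁺] = -4.483, so pH = 4.48.

pH = 4.48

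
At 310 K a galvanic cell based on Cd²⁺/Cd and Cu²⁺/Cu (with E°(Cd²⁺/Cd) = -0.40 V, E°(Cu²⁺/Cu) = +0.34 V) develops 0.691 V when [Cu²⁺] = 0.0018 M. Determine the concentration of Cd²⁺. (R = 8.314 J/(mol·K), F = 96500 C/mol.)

From the Nernst equation, ln Q = nF(E° − E)/RT = 2×96500×(0.74 − 0.691)/(8.314×310) = 3.669, so Q = 39.2.
With Q = [Cd²⁺]/[Cu²⁺] and the known concentrations, [Cd²⁺] in the numerator gives [Cd²⁺] = 0.071 M.

0.071 M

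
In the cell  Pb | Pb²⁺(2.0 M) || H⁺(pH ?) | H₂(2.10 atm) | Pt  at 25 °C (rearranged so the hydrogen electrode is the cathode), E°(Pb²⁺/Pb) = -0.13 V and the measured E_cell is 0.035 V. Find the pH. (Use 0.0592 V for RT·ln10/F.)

pH = 1.29

E°_cell = 0.13 V and n = 2.
log Q = n(E° − E)/0.0592 = 2×(0.13 − 0.035)/0.0592 = 3.209.
With Q = [Pb²⁺]·P(H₂) / [H⁺]^2, solving for [H⁺] gives log[H⁺] = -1.293, so pH = 1.29.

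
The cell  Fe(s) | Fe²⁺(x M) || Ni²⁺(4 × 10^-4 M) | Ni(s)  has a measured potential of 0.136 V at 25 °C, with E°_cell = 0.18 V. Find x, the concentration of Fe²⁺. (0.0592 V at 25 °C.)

0.012 M

From the Nernst equation, log Q = n(E° − E)/0.0592 = 2(0.18 − 0.136)/0.0592 = 1.486, so Q = 30.7.
With Q = [Fe²⁺]/[Ni²⁺] and the known concentrations, [Fe²⁺] in the numerator gives [Fe²⁺] = 0.012 M.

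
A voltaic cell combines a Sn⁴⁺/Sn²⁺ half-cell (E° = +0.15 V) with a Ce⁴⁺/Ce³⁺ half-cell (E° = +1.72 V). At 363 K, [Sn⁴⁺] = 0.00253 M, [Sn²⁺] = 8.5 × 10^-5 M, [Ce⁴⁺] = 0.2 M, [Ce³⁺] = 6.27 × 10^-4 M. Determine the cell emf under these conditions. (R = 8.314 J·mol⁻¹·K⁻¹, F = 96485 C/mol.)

The Ce⁴⁺/Ce³⁺ couple has the higher reduction potential and acts as the cathode, so E°_cell = +1.72 − (+0.15) = 1.57 V.
Balancing electrons gives n = 2; the reaction quotient is Q = [Sn⁴⁺]·[Ce³⁺]^2/([Sn²⁺]·[Ce⁴⁺]^2) = 2.93 × 10^-4.
E = E° − (RT/nF) ln Q = 1.57 − (8.314×363)/(2×96485) × (-8.137) = 1.570 + 0.127 = 1.697 V.

1.70 V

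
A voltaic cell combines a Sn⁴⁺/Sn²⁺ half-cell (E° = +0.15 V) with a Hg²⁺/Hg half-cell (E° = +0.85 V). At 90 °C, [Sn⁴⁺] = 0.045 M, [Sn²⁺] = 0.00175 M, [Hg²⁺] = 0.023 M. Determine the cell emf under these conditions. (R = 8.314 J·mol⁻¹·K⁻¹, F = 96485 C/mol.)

The Hg²⁺/Hg couple has the higher reduction potential and acts as the cathode, so E°_cell = +0.85 − (+0.15) = 0.70 V.
Balancing electrons gives n = 2; the reaction quotient is Q = [Sn⁴⁺]/([Sn²⁺]·[Hg²⁺]) = 1120.
E = E° − (RT/nF) ln Q = 0.70 − (8.314×363)/(2×96485) × (7.019) = 0.700 − 0.110 = 0.590 V.

0.590 V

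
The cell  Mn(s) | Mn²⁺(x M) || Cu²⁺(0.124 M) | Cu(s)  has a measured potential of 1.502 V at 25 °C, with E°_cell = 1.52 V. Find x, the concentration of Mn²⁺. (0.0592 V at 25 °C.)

From the Nernst equation, log Q = n(E° − E)/0.0592 = 2(1.52 − 1.502)/0.0592 = 0.608, so Q = 4.06.
With Q = [Mn²⁺]/[Cu²⁺] and the known concentrations, [Mn²⁺] in the numerator gives [Mn²⁺] = 0.5 M.

0.5 M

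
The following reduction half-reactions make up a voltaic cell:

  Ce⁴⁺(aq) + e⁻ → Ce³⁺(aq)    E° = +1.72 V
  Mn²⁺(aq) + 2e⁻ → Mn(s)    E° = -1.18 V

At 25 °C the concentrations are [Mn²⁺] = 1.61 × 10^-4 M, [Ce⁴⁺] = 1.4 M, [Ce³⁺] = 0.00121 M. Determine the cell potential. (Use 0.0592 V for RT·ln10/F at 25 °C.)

3.19 V

The Ce⁴⁺/Ce³⁺ couple has the higher reduction potential and acts as the cathode, so E°_cell = +1.72 − (-1.18) = 2.90 V.
Balancing electrons gives n = 2; the reaction quotient is Q = [Mn²⁺]·[Ce³⁺]^2/[Ce⁴⁺]^2 = 1.2 × 10^-10.
At 25 °C, E = E° − (0.0592/n) log Q = 2.90 − (0.0592/2)(-9.920) = 2.900 + 0.294 = 3.194 V.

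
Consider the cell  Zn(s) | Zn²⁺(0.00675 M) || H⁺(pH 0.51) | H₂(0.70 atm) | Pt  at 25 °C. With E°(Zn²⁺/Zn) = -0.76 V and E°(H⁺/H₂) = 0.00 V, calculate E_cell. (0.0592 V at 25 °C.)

0.80 V

The hydrogen couple is the cathode, so E°_cell = 0.76 V; n = 2.
[H⁺] = 10^(−0.51) = 0.31 M, and Q = [Zn²⁺]·P(H₂) / [H⁺]^2 = 0.0495.
E = E° − (0.0592/2) log Q = 0.76 − (0.0592/2)(-1.306) = 0.799 V.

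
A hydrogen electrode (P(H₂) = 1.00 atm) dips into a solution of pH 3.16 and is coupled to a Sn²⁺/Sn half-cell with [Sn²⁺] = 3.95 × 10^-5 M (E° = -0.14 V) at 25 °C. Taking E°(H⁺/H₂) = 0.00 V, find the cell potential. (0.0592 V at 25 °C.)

The hydrogen couple is the cathode, so E°_cell = 0.14 V; n = 2.
[H⁺] = 10^(−3.16) = 6.9 × 10^-4 M, and Q = [Sn²⁺]·P(H₂) / [H⁺]^2 = 82.5.
E = E° − (0.0592/2) log Q = 0.14 − (0.0592/2)(1.917) = 0.083 V.

0.083 V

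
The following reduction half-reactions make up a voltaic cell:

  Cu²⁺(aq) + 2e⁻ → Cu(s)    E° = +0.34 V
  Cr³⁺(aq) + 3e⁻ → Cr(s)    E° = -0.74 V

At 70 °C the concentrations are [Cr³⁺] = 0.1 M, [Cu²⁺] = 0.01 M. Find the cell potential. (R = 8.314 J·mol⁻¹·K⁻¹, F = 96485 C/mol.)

The Cu²⁺/Cu couple has the higher reduction potential and acts as the cathode, so E°_cell = +0.34 − (-0.74) = 1.08 V.
Balancing electrons gives n = 6; the reaction quotient is Q = [Cr³⁺]^2/[Cu²⁺]^3 = 1 × 10^4.
E = E° − (RT/nF) ln Q = 1.08 − (8.314×343)/(6×96485) × (9.210) = 1.080 − 0.045 = 1.035 V.

1.03 V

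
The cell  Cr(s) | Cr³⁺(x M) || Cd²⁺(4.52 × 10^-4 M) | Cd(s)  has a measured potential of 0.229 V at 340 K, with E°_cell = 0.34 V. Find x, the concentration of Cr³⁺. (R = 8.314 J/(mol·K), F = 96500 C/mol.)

From the Nernst equation, ln Q = nF(E° − E)/RT = 6×96500×(0.34 − 0.229)/(8.314×340) = 22.736, so Q = 7.48 × 10^9.
With Q = [Cr³⁺]^2/[Cd²⁺]^3 and the known concentrations, [Cr³⁺]^2 in the numerator gives [Cr³⁺] = 0.83 M.

0.83 M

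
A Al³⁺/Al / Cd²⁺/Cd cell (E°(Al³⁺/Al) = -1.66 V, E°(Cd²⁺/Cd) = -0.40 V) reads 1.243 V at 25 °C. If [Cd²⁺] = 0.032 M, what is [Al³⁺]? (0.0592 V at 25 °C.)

From the Nernst equation, log Q = n(E° − E)/0.0592 = 6(1.26 − 1.243)/0.0592 = 1.723, so Q = 52.8.
With Q = [Al³⁺]^2/[Cd²⁺]^3 and the known concentrations, [Al³⁺]^2 in the numerator gives [Al³⁺] = 0.042 M.

0.042 M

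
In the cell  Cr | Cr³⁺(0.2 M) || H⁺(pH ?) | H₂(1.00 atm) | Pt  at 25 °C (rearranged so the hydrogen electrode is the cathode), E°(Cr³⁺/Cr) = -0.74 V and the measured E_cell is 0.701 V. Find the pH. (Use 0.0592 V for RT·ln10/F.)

E°_cell = 0.74 V and n = 6.
log Q = n(E° − E)/0.0592 = 6×(0.74 − 0.701)/0.0592 = 3.953.
With Q = [Cr³⁺]^2·P(H₂)^3 / [H⁺]^6, solving for [H⁺] gives log[H⁺] = -0.892, so pH = 0.89.

pH = 0.89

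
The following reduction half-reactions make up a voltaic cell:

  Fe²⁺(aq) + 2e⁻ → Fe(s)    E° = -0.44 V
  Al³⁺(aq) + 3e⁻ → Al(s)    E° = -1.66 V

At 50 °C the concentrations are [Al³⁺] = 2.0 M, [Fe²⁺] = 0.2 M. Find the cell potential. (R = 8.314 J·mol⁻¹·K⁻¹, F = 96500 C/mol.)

The Fe²⁺/Fe couple has the higher reduction potential and acts as the cathode, so E°_cell = -0.44 − (-1.66) = 1.22 V.
Balancing electrons gives n = 6; the reaction quotient is Q = [Al³⁺]^2/[Fe²⁺]^3 = 500.
E = E° − (RT/nF) ln Q = 1.22 − (8.314×323)/(6×96500) × (6.215) = 1.220 − 0.029 = 1.191 V.

1.19 V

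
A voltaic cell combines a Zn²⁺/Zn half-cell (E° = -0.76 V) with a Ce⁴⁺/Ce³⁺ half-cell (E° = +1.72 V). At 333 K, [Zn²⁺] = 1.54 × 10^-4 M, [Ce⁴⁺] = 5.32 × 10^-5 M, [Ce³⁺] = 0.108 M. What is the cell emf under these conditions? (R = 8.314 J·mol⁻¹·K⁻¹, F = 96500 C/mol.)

The Ce⁴⁺/Ce³⁺ couple has the higher reduction potential and acts as the cathode, so E°_cell = +1.72 − (-0.76) = 2.48 V.
Balancing electrons gives n = 2; the reaction quotient is Q = [Zn²⁺]·[Ce³⁺]^2/[Ce⁴⁺]^2 = 635.
E = E° − (RT/nF) ln Q = 2.48 − (8.314×333)/(2×96500) × (6.453) = 2.480 − 0.093 = 2.387 V.

2.39 V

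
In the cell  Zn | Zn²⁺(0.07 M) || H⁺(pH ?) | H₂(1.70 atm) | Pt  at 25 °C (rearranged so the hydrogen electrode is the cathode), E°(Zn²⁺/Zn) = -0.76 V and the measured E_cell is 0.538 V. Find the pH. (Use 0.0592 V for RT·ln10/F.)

pH = 4.21

E°_cell = 0.76 V and n = 2.
log Q = n(E° − E)/0.0592 = 2×(0.76 − 0.538)/0.0592 = 7.500.
With Q = [Zn²⁺]·P(H₂) / [H⁺]^2, solving for [H⁺] gives log[H⁺] = -4.212, so pH = 4.21.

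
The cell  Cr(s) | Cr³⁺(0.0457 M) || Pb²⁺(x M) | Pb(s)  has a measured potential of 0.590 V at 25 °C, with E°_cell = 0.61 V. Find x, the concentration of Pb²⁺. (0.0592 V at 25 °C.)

From the Nernst equation, log Q = n(E° − E)/0.0592 = 6(0.61 − 0.590)/0.0592 = 2.027, so Q = 106.
With Q = [Cr³⁺]^2/[Pb²⁺]^3 and the known concentrations, [Pb²⁺]^3 in the denominator gives [Pb²⁺] = 0.027 M.

0.027 M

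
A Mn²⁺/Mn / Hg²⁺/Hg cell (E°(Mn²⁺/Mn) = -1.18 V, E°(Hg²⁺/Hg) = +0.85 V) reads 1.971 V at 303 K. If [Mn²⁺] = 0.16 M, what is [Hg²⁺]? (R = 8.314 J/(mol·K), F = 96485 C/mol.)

0.0017 M

From the Nernst equation, ln Q = nF(E° − E)/RT = 2×96485×(2.03 − 1.971)/(8.314×303) = 4.519, so Q = 91.8.
With Q = [Mn²⁺]/[Hg²⁺] and the known concentrations, [Hg²⁺] in the denominator gives [Hg²⁺] = 0.0017 M.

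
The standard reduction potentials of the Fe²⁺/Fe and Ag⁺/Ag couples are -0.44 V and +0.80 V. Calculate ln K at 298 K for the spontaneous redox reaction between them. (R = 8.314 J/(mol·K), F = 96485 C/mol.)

ln K = 96.6

E°_cell = +0.80 − (-0.44) = 1.24 V, with n = 2 electrons transferred.
At equilibrium E = 0, so the Nernst equation gives ln K = nFE°/RT = (2)(96485)(1.24)/((8.314)(298)) = 96.58.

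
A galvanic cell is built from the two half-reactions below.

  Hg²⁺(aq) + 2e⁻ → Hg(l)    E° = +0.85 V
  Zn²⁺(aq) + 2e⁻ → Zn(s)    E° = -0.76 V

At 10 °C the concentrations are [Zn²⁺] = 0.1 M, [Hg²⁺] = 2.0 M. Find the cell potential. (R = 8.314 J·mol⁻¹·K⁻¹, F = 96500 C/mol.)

The Hg²⁺/Hg couple has the higher reduction potential and acts as the cathode, so E°_cell = +0.85 − (-0.76) = 1.61 V.
Balancing electrons gives n = 2; the reaction quotient is Q = [Zn²⁺]/[Hg²⁺] = 0.0500.
E = E° − (RT/nF) ln Q = 1.61 − (8.314×283)/(2×96500) × (-2.996) = 1.610 + 0.037 = 1.647 V.

1.65 V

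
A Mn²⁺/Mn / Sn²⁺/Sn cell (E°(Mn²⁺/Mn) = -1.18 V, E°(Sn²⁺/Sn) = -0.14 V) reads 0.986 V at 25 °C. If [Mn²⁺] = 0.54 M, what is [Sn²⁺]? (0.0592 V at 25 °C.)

From the Nernst equation, log Q = n(E° − E)/0.0592 = 2(1.04 − 0.986)/0.0592 = 1.824, so Q = 66.7.
With Q = [Mn²⁺]/[Sn²⁺] and the known concentrations, [Sn²⁺] in the denominator gives [Sn²⁺] = 0.0081 M.

0.0081 M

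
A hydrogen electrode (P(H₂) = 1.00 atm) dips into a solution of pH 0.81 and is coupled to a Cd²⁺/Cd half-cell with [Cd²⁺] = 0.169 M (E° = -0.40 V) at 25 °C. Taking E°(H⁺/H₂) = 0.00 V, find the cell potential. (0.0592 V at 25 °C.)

The hydrogen couple is the cathode, so E°_cell = 0.40 V; n = 2.
[H⁺] = 10^(−0.81) = 0.15 M, and Q = [Cd²⁺]·P(H₂) / [H⁺]^2 = 7.05.
E = E° − (0.0592/2) log Q = 0.40 − (0.0592/2)(0.848) = 0.375 V.

0.37 V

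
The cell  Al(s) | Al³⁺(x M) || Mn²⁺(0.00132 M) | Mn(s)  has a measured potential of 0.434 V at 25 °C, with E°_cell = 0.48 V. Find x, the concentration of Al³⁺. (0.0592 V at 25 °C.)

0.01 M

From the Nernst equation, log Q = n(E° − E)/0.0592 = 6(0.48 − 0.434)/0.0592 = 4.662, so Q = 4.59 × 10^4.
With Q = [Al³⁺]^2/[Mn²⁺]^3 and the known concentrations, [Al³⁺]^2 in the numerator gives [Al³⁺] = 0.01 M.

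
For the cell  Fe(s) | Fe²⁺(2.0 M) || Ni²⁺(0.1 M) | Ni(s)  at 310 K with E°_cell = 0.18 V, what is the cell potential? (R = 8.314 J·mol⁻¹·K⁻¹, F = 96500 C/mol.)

Balancing electrons gives n = 2; the reaction quotient is Q = [Fe²⁺]/[Ni²⁺] = 20.0.
E = E° − (RT/nF) ln Q = 0.18 − (8.314×310)/(2×96500) × (2.996) = 0.180 − 0.040 = 0.140 V.

0.140 V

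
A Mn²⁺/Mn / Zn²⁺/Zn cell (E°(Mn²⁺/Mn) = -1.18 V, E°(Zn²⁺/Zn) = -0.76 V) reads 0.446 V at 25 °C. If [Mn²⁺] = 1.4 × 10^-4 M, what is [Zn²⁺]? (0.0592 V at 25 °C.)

0.0011 M

From the Nernst equation, log Q = n(E° − E)/0.0592 = 2(0.42 − 0.446)/0.0592 = -0.878, so Q = 0.132.
With Q = [Mn²⁺]/[Zn²⁺] and the known concentrations, [Zn²⁺] in the denominator gives [Zn²⁺] = 0.0011 M.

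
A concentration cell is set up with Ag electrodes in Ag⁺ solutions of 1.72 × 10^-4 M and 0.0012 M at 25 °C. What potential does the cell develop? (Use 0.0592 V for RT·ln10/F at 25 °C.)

Both half-cells are Ag⁺/Ag, so E°_cell = 0. The concentrated side is the cathode; the cell reaction moves Ag⁺ from high to low concentration with n = 1.
Q = [Ag⁺]_dilute/[Ag⁺]_conc = 1.72 × 10^-4/0.0012 = 0.143.
E = 0 − (0.0592/1) log Q = −(0.0592/1)(-0.844) = 0.0500 V.

0.050 V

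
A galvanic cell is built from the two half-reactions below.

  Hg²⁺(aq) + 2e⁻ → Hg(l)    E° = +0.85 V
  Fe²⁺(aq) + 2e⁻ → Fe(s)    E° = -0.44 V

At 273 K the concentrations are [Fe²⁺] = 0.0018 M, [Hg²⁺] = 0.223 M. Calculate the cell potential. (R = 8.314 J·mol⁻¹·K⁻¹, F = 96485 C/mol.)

1.35 V

The Hg²⁺/Hg couple has the higher reduction potential and acts as the cathode, so E°_cell = +0.85 − (-0.44) = 1.29 V.
Balancing electrons gives n = 2; the reaction quotient is Q = [Fe²⁺]/[Hg²⁺] = 0.00807.
E = E° − (RT/nF) ln Q = 1.29 − (8.314×273)/(2×96485) × (-4.819) = 1.290 + 0.057 = 1.347 V.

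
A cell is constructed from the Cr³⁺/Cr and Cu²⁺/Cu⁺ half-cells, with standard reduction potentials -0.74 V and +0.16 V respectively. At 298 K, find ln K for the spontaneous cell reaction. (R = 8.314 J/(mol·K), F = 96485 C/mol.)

E°_cell = +0.16 − (-0.74) = 0.90 V, with n = 3 electrons transferred.
At equilibrium E = 0, so the Nernst equation gives ln K = nFE°/RT = (3)(96485)(0.90)/((8.314)(298)) = 105.15.

ln K = 105.1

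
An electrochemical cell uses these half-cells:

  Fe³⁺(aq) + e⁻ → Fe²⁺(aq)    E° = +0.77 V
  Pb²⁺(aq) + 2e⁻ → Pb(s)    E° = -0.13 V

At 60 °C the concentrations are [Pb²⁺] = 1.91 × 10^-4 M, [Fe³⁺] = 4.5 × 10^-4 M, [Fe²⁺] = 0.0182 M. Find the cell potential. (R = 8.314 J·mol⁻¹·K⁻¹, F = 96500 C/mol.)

0.917 V

The Fe³⁺/Fe²⁺ couple has the higher reduction potential and acts as the cathode, so E°_cell = +0.77 − (-0.13) = 0.90 V.
Balancing electrons gives n = 2; the reaction quotient is Q = [Pb²⁺]·[Fe²⁺]^2/[Fe³⁺]^2 = 0.312.
E = E° − (RT/nF) ln Q = 0.90 − (8.314×333)/(2×96500) × (-1.163) = 0.900 + 0.017 = 0.917 V.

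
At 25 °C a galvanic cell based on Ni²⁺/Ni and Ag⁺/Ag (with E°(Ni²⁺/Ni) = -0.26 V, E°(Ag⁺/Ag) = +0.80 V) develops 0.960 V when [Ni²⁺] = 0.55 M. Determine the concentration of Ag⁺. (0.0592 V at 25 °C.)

0.015 M

From the Nernst equation, log Q = n(E° − E)/0.0592 = 2(1.06 − 0.960)/0.0592 = 3.378, so Q = 2390.
With Q = [Ni²⁺]/[Ag⁺]^2 and the known concentrations, [Ag⁺]^2 in the denominator gives [Ag⁺] = 0.015 M.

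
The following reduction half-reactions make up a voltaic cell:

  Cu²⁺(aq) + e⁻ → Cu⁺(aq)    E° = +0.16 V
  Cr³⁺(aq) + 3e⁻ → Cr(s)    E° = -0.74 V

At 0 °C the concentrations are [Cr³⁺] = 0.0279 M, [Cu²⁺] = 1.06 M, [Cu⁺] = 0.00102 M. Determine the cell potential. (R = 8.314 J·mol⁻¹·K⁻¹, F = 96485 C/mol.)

The Cu²⁺/Cu⁺ couple has the higher reduction potential and acts as the cathode, so E°_cell = +0.16 − (-0.74) = 0.90 V.
Balancing electrons gives n = 3; the reaction quotient is Q = [Cr³⁺]·[Cu⁺]^3/[Cu²⁺]^3 = 2.49 × 10^-11.
E = E° − (RT/nF) ln Q = 0.90 − (8.314×273)/(3×96485) × (-24.418) = 0.900 + 0.191 = 1.091 V.

1.09 V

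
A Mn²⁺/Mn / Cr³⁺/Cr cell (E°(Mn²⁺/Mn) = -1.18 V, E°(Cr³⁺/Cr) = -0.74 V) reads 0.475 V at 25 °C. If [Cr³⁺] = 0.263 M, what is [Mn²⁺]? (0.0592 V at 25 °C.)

From the Nernst equation, log Q = n(E° − E)/0.0592 = 6(0.44 − 0.475)/0.0592 = -3.547, so Q = 2.84 × 10^-4.
With Q = [Mn²⁺]^3/[Cr³⁺]^2 and the known concentrations, [Mn²⁺]^3 in the numerator gives [Mn²⁺] = 0.027 M.

0.027 M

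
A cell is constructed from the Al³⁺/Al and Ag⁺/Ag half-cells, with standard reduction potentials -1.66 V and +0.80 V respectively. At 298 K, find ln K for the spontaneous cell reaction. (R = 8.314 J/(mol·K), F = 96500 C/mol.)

ln K = 287.4

E°_cell = +0.80 − (-1.66) = 2.46 V, with n = 3 electrons transferred.
At equilibrium E = 0, so the Nernst equation gives ln K = nFE°/RT = (3)(96500)(2.46)/((8.314)(298)) = 287.45.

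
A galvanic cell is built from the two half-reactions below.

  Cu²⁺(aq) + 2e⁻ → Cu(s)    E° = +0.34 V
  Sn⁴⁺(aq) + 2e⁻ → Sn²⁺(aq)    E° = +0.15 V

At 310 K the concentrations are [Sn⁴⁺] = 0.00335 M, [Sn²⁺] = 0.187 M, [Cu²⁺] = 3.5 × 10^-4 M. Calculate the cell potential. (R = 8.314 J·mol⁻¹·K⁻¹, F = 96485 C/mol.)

The Cu²⁺/Cu couple has the higher reduction potential and acts as the cathode, so E°_cell = +0.34 − (+0.15) = 0.19 V.
Balancing electrons gives n = 2; the reaction quotient is Q = [Sn⁴⁺]/([Sn²⁺]·[Cu²⁺]) = 51.2.
E = E° − (RT/nF) ln Q = 0.19 − (8.314×310)/(2×96485) × (3.935) = 0.190 − 0.053 = 0.137 V.

0.137 V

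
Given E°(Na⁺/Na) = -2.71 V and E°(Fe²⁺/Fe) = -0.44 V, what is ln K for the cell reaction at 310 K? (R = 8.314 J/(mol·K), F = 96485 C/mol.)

ln K = 170.0

E°_cell = -0.44 − (-2.71) = 2.27 V, with n = 2 electrons transferred.
At equilibrium E = 0, so the Nernst equation gives ln K = nFE°/RT = (2)(96485)(2.27)/((8.314)(310)) = 169.96.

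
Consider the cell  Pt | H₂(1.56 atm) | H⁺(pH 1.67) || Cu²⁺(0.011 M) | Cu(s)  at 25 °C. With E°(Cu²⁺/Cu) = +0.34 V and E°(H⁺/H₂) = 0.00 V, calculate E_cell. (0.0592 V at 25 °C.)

The Cu²⁺/Cu couple is the cathode, so E°_cell = 0.34 V; n = 2.
[H⁺] = 10^(−1.67) = 0.021 M, and Q = [H⁺]^2 / ([Cu²⁺]·P(H₂)) = 0.0266.
E = E° − (0.0592/2) log Q = 0.34 − (0.0592/2)(-1.575) = 0.387 V.

0.39 V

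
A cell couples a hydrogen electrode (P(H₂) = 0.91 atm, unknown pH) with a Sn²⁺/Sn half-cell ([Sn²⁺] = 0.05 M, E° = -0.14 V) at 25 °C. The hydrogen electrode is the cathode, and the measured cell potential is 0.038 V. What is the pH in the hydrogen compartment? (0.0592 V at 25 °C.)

pH = 2.39

E°_cell = 0.14 V and n = 2.
log Q = n(E° − E)/0.0592 = 2×(0.14 − 0.038)/0.0592 = 3.446.
With Q = [Sn²⁺]·P(H₂) / [H⁺]^2, solving for [H⁺] gives log[H⁺] = -2.394, so pH = 2.39.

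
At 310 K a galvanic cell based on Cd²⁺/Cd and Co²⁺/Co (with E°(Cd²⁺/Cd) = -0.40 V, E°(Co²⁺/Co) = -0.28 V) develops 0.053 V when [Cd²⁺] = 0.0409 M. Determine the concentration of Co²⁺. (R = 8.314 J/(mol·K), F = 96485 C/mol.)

From the Nernst equation, ln Q = nF(E° − E)/RT = 2×96485×(0.12 − 0.053)/(8.314×310) = 5.016, so Q = 151.
With Q = [Cd²⁺]/[Co²⁺] and the known concentrations, [Co²⁺] in the denominator gives [Co²⁺] = 2.7 × 10^-4 M.

2.7 × 10^-4 M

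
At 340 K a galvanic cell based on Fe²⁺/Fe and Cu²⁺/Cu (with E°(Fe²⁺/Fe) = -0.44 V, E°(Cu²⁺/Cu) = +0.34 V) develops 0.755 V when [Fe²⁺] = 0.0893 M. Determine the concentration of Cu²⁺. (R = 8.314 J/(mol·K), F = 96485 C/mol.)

From the Nernst equation, ln Q = nF(E° − E)/RT = 2×96485×(0.78 − 0.755)/(8.314×340) = 1.707, so Q = 5.51.
With Q = [Fe²⁺]/[Cu²⁺] and the known concentrations, [Cu²⁺] in the denominator gives [Cu²⁺] = 0.016 M.

0.016 M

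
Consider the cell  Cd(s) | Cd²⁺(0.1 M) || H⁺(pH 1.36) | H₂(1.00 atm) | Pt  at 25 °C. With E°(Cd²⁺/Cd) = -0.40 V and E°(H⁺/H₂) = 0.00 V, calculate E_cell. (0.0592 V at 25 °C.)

The hydrogen couple is the cathode, so E°_cell = 0.40 V; n = 2.
[H⁺] = 10^(−1.36) = 0.044 M, and Q = [Cd²⁺]·P(H₂) / [H⁺]^2 = 52.5.
E = E° − (0.0592/2) log Q = 0.40 − (0.0592/2)(1.720) = 0.349 V.

0.35 V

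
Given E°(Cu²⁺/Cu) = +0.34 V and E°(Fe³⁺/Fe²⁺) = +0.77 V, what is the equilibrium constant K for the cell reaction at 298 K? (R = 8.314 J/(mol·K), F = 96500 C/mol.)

E°_cell = +0.77 − (+0.34) = 0.43 V, with n = 2 electrons transferred.
At equilibrium E = 0, so the Nernst equation gives ln K = nFE°/RT = (2)(96500)(0.43)/((8.314)(298)) = 33.50.
K = e^33.50 = 3.5 × 10^14.

3.5 × 10^14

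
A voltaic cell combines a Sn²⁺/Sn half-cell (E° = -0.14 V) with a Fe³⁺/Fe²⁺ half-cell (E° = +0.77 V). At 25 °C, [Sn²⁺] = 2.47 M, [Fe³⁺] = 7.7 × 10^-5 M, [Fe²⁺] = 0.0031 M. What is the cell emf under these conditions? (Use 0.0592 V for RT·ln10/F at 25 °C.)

The Fe³⁺/Fe²⁺ couple has the higher reduction potential and acts as the cathode, so E°_cell = +0.77 − (-0.14) = 0.91 V.
Balancing electrons gives n = 2; the reaction quotient is Q = [Sn²⁺]·[Fe²⁺]^2/[Fe³⁺]^2 = 4000.
At 25 °C, E = E° − (0.0592/n) log Q = 0.91 − (0.0592/2)(3.602) = 0.910 − 0.107 = 0.803 V.

0.803 V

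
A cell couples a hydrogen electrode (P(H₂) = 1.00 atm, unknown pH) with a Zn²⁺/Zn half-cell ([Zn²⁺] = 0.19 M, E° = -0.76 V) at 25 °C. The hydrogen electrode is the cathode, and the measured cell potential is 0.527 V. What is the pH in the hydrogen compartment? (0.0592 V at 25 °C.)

pH = 4.30

E°_cell = 0.76 V and n = 2.
log Q = n(E° − E)/0.0592 = 2×(0.76 − 0.527)/0.0592 = 7.872.
With Q = [Zn²⁺]·P(H₂) / [H⁺]^2, solving for [H⁺] gives log[H⁺] = -4.296, so pH = 4.30.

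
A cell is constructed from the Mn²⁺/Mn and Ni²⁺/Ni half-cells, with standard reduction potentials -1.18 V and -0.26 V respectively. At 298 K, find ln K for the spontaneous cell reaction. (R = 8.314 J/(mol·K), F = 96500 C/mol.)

E°_cell = -0.26 − (-1.18) = 0.92 V, with n = 2 electrons transferred.
At equilibrium E = 0, so the Nernst equation gives ln K = nFE°/RT = (2)(96500)(0.92)/((8.314)(298)) = 71.67.

ln K = 71.7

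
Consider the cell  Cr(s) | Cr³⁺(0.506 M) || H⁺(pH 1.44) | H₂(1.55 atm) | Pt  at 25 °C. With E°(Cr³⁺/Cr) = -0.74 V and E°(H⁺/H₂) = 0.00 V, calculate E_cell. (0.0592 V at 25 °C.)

The hydrogen couple is the cathode, so E°_cell = 0.74 V; n = 6.
[H⁺] = 10^(−1.44) = 0.036 M, and Q = [Cr³⁺]^2·P(H₂)^3 / [H⁺]^6 = 4.16 × 10^8.
E = E° − (0.0592/6) log Q = 0.74 − (0.0592/6)(8.619) = 0.655 V.

0.65 V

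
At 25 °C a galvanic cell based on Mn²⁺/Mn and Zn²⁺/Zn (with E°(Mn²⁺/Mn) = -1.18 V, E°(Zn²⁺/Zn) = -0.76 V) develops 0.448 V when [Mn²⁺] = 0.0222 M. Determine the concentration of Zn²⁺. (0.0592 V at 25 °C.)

0.2 M

From the Nernst equation, log Q = n(E° − E)/0.0592 = 2(0.42 − 0.448)/0.0592 = -0.946, so Q = 0.113.
With Q = [Mn²⁺]/[Zn²⁺] and the known concentrations, [Zn²⁺] in the denominator gives [Zn²⁺] = 0.2 M.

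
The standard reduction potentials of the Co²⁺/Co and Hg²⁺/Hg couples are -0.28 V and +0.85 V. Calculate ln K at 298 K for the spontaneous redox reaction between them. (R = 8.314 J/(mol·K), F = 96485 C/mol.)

ln K = 88.0

E°_cell = +0.85 − (-0.28) = 1.13 V, with n = 2 electrons transferred.
At equilibrium E = 0, so the Nernst equation gives ln K = nFE°/RT = (2)(96485)(1.13)/((8.314)(298)) = 88.01.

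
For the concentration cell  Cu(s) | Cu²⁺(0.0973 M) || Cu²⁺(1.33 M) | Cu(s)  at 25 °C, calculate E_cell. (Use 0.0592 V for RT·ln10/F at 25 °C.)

Both half-cells are Cu²⁺/Cu, so E°_cell = 0. The concentrated side is the cathode; the cell reaction moves Cu²⁺ from high to low concentration with n = 2.
Q = [Cu²⁺]_dilute/[Cu²⁺]_conc = 0.0973/1.33 = 0.0732.
E = 0 − (0.0592/2) log Q = −(0.0592/2)(-1.136) = 0.0336 V.

0.034 V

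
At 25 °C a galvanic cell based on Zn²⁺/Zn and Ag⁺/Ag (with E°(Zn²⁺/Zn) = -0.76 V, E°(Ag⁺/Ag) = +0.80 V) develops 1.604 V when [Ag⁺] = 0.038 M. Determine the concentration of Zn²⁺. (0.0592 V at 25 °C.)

From the Nernst equation, log Q = n(E° − E)/0.0592 = 2(1.56 − 1.604)/0.0592 = -1.486, so Q = 0.0326.
With Q = [Zn²⁺]/[Ag⁺]^2 and the known concentrations, [Zn²⁺] in the numerator gives [Zn²⁺] = 4.7 × 10^-5 M.

4.7 × 10^-5 M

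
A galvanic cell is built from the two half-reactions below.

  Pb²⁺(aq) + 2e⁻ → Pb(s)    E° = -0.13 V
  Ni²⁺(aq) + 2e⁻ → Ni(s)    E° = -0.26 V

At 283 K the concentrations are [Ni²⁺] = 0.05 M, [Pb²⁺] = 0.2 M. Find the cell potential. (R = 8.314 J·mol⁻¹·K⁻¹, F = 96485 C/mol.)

0.147 V

The Pb²⁺/Pb couple has the higher reduction potential and acts as the cathode, so E°_cell = -0.13 − (-0.26) = 0.13 V.
Balancing electrons gives n = 2; the reaction quotient is Q = [Ni²⁺]/[Pb²⁺] = 0.250.
E = E° − (RT/nF) ln Q = 0.13 − (8.314×283)/(2×96485) × (-1.386) = 0.130 + 0.017 = 0.147 V.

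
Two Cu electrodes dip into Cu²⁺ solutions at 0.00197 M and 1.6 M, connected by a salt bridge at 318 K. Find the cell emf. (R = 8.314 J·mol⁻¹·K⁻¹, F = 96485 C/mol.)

Both half-cells are Cu²⁺/Cu, so E°_cell = 0. The concentrated side is the cathode; the cell reaction moves Cu²⁺ from high to low concentration with n = 2.
Q = [Cu²⁺]_dilute/[Cu²⁺]_conc = 0.00197/1.6 = 0.00123.
E = 0 − (RT/nF) ln Q = −((8.314×318)/(2×96485))(-6.700) = 0.0918 V.

0.092 V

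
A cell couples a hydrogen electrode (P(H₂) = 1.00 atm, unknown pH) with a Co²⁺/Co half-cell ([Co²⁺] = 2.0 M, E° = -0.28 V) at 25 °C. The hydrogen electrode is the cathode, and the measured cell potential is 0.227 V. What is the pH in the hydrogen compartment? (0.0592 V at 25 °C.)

E°_cell = 0.28 V and n = 2.
log Q = n(E° − E)/0.0592 = 2×(0.28 − 0.227)/0.0592 = 1.791.
With Q = [Co²⁺]·P(H₂) / [H⁺]^2, solving for [H⁺] gives log[H⁺] = -0.745, so pH = 0.74.

pH = 0.74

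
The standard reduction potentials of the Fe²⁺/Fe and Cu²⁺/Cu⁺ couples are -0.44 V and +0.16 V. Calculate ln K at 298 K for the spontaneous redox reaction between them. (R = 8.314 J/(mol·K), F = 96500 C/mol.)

E°_cell = +0.16 − (-0.44) = 0.60 V, with n = 2 electrons transferred.
At equilibrium E = 0, so the Nernst equation gives ln K = nFE°/RT = (2)(96500)(0.60)/((8.314)(298)) = 46.74.

ln K = 46.7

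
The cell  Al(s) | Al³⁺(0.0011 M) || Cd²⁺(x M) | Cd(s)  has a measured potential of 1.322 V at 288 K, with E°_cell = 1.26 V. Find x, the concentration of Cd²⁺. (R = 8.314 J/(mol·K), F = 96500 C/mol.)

From the Nernst equation, ln Q = nF(E° − E)/RT = 6×96500×(1.26 − 1.322)/(8.314×288) = -14.992, so Q = 3.08 × 10^-7.
With Q = [Al³⁺]^2/[Cd²⁺]^3 and the known concentrations, [Cd²⁺]^3 in the denominator gives [Cd²⁺] = 1.6 M.

1.6 M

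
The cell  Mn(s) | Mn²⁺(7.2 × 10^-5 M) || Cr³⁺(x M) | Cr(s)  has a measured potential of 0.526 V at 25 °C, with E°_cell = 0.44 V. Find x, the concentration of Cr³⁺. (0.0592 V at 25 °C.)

0.014 M

From the Nernst equation, log Q = n(E° − E)/0.0592 = 6(0.44 − 0.526)/0.0592 = -8.716, so Q = 1.92 × 10^-9.
With Q = [Mn²⁺]^3/[Cr³⁺]^2 and the known concentrations, [Cr³⁺]^2 in the denominator gives [Cr³⁺] = 0.014 M.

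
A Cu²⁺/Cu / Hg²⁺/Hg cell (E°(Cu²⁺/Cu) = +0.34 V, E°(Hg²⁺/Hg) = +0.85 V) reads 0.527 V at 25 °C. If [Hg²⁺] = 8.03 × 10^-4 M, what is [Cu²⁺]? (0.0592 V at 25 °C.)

From the Nernst equation, log Q = n(E° − E)/0.0592 = 2(0.51 − 0.527)/0.0592 = -0.574, so Q = 0.266.
With Q = [Cu²⁺]/[Hg²⁺] and the known concentrations, [Cu²⁺] in the numerator gives [Cu²⁺] = 2.1 × 10^-4 M.

2.1 × 10^-4 M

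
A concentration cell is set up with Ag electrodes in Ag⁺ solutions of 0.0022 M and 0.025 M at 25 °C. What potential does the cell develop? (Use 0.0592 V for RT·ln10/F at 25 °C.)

0.063 V

Both half-cells are Ag⁺/Ag, so E°_cell = 0. The concentrated side is the cathode; the cell reaction moves Ag⁺ from high to low concentration with n = 1.
Q = [Ag⁺]_dilute/[Ag⁺]_conc = 0.0022/0.025 = 0.0880.
E = 0 − (0.0592/1) log Q = −(0.0592/1)(-1.056) = 0.0625 V.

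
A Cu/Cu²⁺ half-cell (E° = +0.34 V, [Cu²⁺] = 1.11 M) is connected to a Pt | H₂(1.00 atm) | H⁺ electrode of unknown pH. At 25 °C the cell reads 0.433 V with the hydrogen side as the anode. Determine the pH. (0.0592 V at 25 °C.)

pH = 1.55

E°_cell = 0.34 V and n = 2.
log Q = n(E° − E)/0.0592 = 2×(0.34 − 0.433)/0.0592 = -3.142.
With Q = [H⁺]^2 / ([Cu²⁺]·P(H₂)), solving for [H⁺] gives log[H⁺] = -1.548, so pH = 1.55.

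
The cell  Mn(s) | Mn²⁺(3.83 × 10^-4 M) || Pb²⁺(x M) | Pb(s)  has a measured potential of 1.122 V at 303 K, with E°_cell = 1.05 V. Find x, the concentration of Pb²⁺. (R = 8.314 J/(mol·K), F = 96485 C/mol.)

From the Nernst equation, ln Q = nF(E° − E)/RT = 2×96485×(1.05 − 1.122)/(8.314×303) = -5.515, so Q = 0.00402.
With Q = [Mn²⁺]/[Pb²⁺] and the known concentrations, [Pb²⁺] in the denominator gives [Pb²⁺] = 0.095 M.

0.095 M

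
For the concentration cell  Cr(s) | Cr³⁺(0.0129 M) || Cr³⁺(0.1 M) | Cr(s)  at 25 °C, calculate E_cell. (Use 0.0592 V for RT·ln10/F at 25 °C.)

Both half-cells are Cr³⁺/Cr, so E°_cell = 0. The concentrated side is the cathode; the cell reaction moves Cr³⁺ from high to low concentration with n = 3.
Q = [Cr³⁺]_dilute/[Cr³⁺]_conc = 0.0129/0.1 = 0.129.
E = 0 − (0.0592/3) log Q = −(0.0592/3)(-0.889) = 0.0175 V.

0.018 V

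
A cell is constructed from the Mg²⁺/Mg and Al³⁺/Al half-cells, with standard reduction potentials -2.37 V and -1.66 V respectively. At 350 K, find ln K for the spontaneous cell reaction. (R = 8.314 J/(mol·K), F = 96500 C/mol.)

E°_cell = -1.66 − (-2.37) = 0.71 V, with n = 6 electrons transferred.
At equilibrium E = 0, so the Nernst equation gives ln K = nFE°/RT = (6)(96500)(0.71)/((8.314)(350)) = 141.27.

ln K = 141.3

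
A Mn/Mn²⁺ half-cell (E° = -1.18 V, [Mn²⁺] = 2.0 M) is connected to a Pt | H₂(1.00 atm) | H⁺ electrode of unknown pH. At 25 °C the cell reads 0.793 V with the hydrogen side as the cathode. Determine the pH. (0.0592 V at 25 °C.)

E°_cell = 1.18 V and n = 2.
log Q = n(E° − E)/0.0592 = 2×(1.18 − 0.793)/0.0592 = 13.074.
With Q = [Mn²⁺]·P(H₂) / [H⁺]^2, solving for [H⁺] gives log[H⁺] = -6.387, so pH = 6.39.

pH = 6.39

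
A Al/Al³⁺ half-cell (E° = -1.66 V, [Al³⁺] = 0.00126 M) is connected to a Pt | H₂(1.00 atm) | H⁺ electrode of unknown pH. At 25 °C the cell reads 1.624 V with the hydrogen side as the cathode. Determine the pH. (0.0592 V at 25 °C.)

E°_cell = 1.66 V and n = 6.
log Q = n(E° − E)/0.0592 = 6×(1.66 − 1.624)/0.0592 = 3.649.
With Q = [Al³⁺]^2·P(H₂)^3 / [H⁺]^6, solving for [H⁺] gives log[H⁺] = -1.575, so pH = 1.57.

pH = 1.57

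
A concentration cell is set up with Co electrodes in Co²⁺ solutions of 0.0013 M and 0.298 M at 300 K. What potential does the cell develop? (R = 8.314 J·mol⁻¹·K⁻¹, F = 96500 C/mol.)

Both half-cells are Co²⁺/Co, so E°_cell = 0. The concentrated side is the cathode; the cell reaction moves Co²⁺ from high to low concentration with n = 2.
Q = [Co²⁺]_dilute/[Co²⁺]_conc = 0.0013/0.298 = 0.00436.
E = 0 − (RT/nF) ln Q = −((8.314×300)/(2×96500))(-5.435) = 0.0702 V.

0.070 V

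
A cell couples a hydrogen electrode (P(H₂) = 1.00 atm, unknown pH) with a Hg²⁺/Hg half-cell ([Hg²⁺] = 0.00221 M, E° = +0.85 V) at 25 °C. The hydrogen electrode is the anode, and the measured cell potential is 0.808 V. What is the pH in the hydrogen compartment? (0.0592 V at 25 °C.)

E°_cell = 0.85 V and n = 2.
log Q = n(E° − E)/0.0592 = 2×(0.85 − 0.808)/0.0592 = 1.419.
With Q = [H⁺]^2 / ([Hg²⁺]·P(H₂)), solving for [H⁺] gives log[H⁺] = -0.618, so pH = 0.62.

pH = 0.62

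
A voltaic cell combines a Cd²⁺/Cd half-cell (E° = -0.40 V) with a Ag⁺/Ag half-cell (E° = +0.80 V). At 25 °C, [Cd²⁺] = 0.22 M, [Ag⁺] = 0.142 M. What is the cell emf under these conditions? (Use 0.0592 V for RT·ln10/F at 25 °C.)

The Ag⁺/Ag couple has the higher reduction potential and acts as the cathode, so E°_cell = +0.80 − (-0.40) = 1.20 V.
Balancing electrons gives n = 2; the reaction quotient is Q = [Cd²⁺]/[Ag⁺]^2 = 10.9.
At 25 °C, E = E° − (0.0592/n) log Q = 1.20 − (0.0592/2)(1.038) = 1.200 − 0.031 = 1.169 V.

1.17 V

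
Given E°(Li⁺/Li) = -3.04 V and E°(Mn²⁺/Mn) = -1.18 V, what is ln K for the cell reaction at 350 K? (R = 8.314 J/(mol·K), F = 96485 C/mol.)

E°_cell = -1.18 − (-3.04) = 1.86 V, with n = 2 electrons transferred.
At equilibrium E = 0, so the Nernst equation gives ln K = nFE°/RT = (2)(96485)(1.86)/((8.314)(350)) = 123.35.

ln K = 123.3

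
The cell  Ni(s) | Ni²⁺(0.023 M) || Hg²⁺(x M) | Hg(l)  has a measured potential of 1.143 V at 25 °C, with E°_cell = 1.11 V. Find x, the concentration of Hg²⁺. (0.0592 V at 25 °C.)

From the Nernst equation, log Q = n(E° − E)/0.0592 = 2(1.11 − 1.143)/0.0592 = -1.115, so Q = 0.0768.
With Q = [Ni²⁺]/[Hg²⁺] and the known concentrations, [Hg²⁺] in the denominator gives [Hg²⁺] = 0.3 M.

0.3 M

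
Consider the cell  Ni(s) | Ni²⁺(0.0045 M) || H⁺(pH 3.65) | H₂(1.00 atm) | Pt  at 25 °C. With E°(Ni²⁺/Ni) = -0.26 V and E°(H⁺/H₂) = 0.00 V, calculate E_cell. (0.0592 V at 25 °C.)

The hydrogen couple is the cathode, so E°_cell = 0.26 V; n = 2.
[H⁺] = 10^(−3.65) = 2.2 × 10^-4 M, and Q = [Ni²⁺]·P(H₂) / [H⁺]^2 = 8.98 × 10^4.
E = E° − (0.0592/2) log Q = 0.26 − (0.0592/2)(4.953) = 0.113 V.

0.11 V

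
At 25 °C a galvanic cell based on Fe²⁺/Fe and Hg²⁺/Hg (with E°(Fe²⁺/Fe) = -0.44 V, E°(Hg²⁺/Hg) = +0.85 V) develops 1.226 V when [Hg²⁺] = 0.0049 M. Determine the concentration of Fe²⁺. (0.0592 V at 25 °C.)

0.71 M

From the Nernst equation, log Q = n(E° − E)/0.0592 = 2(1.29 − 1.226)/0.0592 = 2.162, so Q = 145.
With Q = [Fe²⁺]/[Hg²⁺] and the known concentrations, [Fe²⁺] in the numerator gives [Fe²⁺] = 0.71 M.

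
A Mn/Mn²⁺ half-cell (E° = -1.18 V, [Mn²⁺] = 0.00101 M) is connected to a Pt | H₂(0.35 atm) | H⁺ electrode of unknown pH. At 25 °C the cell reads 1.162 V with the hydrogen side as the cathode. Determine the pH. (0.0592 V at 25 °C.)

pH = 2.03

E°_cell = 1.18 V and n = 2.
log Q = n(E° − E)/0.0592 = 2×(1.18 − 1.162)/0.0592 = 0.608.
With Q = [Mn²⁺]·P(H₂) / [H⁺]^2, solving for [H⁺] gives log[H⁺] = -2.030, so pH = 2.03.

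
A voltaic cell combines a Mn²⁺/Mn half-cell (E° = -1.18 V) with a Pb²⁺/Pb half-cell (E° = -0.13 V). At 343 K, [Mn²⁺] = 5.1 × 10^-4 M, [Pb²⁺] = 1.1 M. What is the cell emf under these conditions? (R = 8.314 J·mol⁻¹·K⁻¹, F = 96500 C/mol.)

1.16 V

The Pb²⁺/Pb couple has the higher reduction potential and acts as the cathode, so E°_cell = -0.13 − (-1.18) = 1.05 V.
Balancing electrons gives n = 2; the reaction quotient is Q = [Mn²⁺]/[Pb²⁺] = 4.64 × 10^-4.
E = E° − (RT/nF) ln Q = 1.05 − (8.314×343)/(2×96500) × (-7.676) = 1.050 + 0.113 = 1.163 V.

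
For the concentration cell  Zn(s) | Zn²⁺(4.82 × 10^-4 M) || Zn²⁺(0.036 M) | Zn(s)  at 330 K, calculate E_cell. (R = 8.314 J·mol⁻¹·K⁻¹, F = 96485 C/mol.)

0.061 V

Both half-cells are Zn²⁺/Zn, so E°_cell = 0. The concentrated side is the cathode; the cell reaction moves Zn²⁺ from high to low concentration with n = 2.
Q = [Zn²⁺]_dilute/[Zn²⁺]_conc = 4.82 × 10^-4/0.036 = 0.0134.
E = 0 − (RT/nF) ln Q = −((8.314×330)/(2×96485))(-4.313) = 0.0613 V.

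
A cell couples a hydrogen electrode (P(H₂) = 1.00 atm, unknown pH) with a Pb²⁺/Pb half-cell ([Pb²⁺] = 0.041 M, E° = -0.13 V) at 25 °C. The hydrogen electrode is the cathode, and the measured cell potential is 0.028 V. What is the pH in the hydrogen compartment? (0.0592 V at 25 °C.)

E°_cell = 0.13 V and n = 2.
log Q = n(E° − E)/0.0592 = 2×(0.13 − 0.028)/0.0592 = 3.446.
With Q = [Pb²⁺]·P(H₂) / [H⁺]^2, solving for [H⁺] gives log[H⁺] = -2.417, so pH = 2.42.

pH = 2.42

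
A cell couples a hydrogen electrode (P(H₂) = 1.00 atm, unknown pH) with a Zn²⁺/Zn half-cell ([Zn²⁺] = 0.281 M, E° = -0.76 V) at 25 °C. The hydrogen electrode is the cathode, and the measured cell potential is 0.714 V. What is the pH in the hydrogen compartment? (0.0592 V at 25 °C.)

pH = 1.05

E°_cell = 0.76 V and n = 2.
log Q = n(E° − E)/0.0592 = 2×(0.76 − 0.714)/0.0592 = 1.554.
With Q = [Zn²⁺]·P(H₂) / [H⁺]^2, solving for [H⁺] gives log[H⁺] = -1.053, so pH = 1.05.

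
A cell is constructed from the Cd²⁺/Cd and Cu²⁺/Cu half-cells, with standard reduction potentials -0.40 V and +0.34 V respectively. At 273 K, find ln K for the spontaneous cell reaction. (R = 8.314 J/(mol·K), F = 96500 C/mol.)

E°_cell = +0.34 − (-0.40) = 0.74 V, with n = 2 electrons transferred.
At equilibrium E = 0, so the Nernst equation gives ln K = nFE°/RT = (2)(96500)(0.74)/((8.314)(273)) = 62.92.

ln K = 62.9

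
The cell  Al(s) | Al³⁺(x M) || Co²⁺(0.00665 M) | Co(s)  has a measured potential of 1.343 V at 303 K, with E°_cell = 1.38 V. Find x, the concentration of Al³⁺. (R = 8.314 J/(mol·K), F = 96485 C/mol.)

From the Nernst equation, ln Q = nF(E° − E)/RT = 6×96485×(1.38 − 1.343)/(8.314×303) = 8.503, so Q = 4930.
With Q = [Al³⁺]^2/[Co²⁺]^3 and the known concentrations, [Al³⁺]^2 in the numerator gives [Al³⁺] = 0.038 M.

0.038 M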